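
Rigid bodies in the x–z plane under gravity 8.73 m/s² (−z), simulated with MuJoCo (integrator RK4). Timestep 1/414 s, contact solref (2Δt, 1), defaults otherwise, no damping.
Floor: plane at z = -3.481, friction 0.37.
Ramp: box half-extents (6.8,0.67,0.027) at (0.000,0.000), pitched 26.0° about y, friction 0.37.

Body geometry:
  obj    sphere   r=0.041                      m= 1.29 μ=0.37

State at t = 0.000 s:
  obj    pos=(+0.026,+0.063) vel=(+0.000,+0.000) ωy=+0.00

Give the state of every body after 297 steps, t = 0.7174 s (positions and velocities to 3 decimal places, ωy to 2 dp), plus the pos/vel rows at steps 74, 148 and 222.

State at t = 0.7174 s:
  obj    pos=(+0.658,-0.245) vel=(+1.763,-0.860) ωy=+47.82

Key-timestep trajectory:
   step    t(s)  obj.x    obj.z    obj.vx   obj.vz 
     74  0.1787   +0.065  +0.044  +0.439  -0.214
    148  0.3575   +0.183  -0.014  +0.878  -0.428
    222  0.5362   +0.379  -0.109  +1.318  -0.643


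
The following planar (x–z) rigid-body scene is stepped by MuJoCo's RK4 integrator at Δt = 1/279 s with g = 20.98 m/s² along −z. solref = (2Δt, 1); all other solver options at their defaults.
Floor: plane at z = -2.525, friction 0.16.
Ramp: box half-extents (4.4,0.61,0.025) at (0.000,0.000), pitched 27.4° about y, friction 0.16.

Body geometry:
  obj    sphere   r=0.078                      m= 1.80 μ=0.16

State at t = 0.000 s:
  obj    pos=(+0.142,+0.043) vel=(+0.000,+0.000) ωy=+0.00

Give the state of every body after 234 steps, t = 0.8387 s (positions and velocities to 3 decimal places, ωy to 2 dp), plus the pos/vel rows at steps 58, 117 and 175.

State at t = 0.8387 s:
  obj    pos=(+2.296,-1.074) vel=(+5.136,-2.662) ωy=+74.13

Key-timestep trajectory:
   step    t(s)  obj.x    obj.z    obj.vx   obj.vz 
     58  0.2079   +0.274  -0.026  +1.273  -0.660
    117  0.4194   +0.680  -0.237  +2.568  -1.331
    175  0.6272   +1.347  -0.582  +3.841  -1.991


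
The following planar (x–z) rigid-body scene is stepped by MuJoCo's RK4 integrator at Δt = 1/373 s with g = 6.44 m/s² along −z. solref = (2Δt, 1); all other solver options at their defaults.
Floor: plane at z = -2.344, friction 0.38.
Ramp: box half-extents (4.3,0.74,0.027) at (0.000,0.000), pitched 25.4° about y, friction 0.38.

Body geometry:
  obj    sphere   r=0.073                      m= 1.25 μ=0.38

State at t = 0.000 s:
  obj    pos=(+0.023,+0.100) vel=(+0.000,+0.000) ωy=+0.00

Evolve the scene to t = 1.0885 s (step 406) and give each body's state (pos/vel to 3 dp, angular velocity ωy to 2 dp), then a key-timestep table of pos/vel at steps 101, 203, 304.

State at t = 1.0885 s:
  obj    pos=(+1.079,-0.402) vel=(+1.940,-0.921) ωy=+29.42

Key-timestep trajectory:
   step    t(s)  obj.x    obj.z    obj.vx   obj.vz 
    101  0.2708   +0.088  +0.069  +0.483  -0.229
    203  0.5442   +0.287  -0.026  +0.970  -0.461
    304  0.8150   +0.615  -0.181  +1.453  -0.690


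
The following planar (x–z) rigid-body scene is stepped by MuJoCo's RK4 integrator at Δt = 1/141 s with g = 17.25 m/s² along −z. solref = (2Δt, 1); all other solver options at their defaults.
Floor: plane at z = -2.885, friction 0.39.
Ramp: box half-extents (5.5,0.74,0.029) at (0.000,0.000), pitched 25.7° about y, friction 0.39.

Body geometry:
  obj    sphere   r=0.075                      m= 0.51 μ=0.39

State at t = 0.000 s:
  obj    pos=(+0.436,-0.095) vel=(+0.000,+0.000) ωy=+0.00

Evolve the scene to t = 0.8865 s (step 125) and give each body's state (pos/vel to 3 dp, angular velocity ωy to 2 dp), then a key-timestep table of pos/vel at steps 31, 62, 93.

State at t = 0.8865 s:
  obj    pos=(+2.328,-1.005) vel=(+4.268,-2.054) ωy=+63.15

Key-timestep trajectory:
   step    t(s)  obj.x    obj.z    obj.vx   obj.vz 
     31  0.2199   +0.553  -0.151  +1.059  -0.510
     62  0.4397   +0.902  -0.319  +2.117  -1.019
     93  0.6596   +1.484  -0.599  +3.176  -1.528


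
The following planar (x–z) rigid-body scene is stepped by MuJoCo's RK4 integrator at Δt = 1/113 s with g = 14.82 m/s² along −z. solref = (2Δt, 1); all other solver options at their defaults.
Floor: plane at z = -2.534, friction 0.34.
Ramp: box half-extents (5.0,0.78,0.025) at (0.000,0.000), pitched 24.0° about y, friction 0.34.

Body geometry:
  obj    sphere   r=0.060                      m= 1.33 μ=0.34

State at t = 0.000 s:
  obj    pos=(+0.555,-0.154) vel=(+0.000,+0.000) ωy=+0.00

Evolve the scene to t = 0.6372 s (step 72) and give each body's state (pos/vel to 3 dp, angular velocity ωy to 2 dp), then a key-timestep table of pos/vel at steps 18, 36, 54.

State at t = 0.6372 s:
  obj    pos=(+1.354,-0.510) vel=(+2.506,-1.116) ωy=+45.70

Key-timestep trajectory:
   step    t(s)  obj.x    obj.z    obj.vx   obj.vz 
     18  0.1593   +0.605  -0.176  +0.627  -0.279
     36  0.3186   +0.755  -0.243  +1.253  -0.558
     54  0.4779   +1.004  -0.354  +1.880  -0.837


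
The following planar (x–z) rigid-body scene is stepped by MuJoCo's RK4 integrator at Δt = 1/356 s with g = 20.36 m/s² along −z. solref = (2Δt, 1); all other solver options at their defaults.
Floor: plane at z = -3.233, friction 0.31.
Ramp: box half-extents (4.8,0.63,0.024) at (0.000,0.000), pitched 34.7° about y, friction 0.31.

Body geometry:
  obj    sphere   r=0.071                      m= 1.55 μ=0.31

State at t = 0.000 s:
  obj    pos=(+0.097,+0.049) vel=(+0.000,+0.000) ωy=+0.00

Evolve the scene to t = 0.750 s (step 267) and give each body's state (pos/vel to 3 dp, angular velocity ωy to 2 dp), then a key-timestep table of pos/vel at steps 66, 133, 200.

State at t = 0.750 s:
  obj    pos=(+2.011,-1.277) vel=(+5.105,-3.535) ωy=+87.44

Key-timestep trajectory:
   step    t(s)  obj.x    obj.z    obj.vx   obj.vz 
     66  0.1854   +0.214  -0.033  +1.262  -0.874
    133  0.3736   +0.572  -0.280  +2.543  -1.761
    200  0.5618   +1.171  -0.695  +3.824  -2.648


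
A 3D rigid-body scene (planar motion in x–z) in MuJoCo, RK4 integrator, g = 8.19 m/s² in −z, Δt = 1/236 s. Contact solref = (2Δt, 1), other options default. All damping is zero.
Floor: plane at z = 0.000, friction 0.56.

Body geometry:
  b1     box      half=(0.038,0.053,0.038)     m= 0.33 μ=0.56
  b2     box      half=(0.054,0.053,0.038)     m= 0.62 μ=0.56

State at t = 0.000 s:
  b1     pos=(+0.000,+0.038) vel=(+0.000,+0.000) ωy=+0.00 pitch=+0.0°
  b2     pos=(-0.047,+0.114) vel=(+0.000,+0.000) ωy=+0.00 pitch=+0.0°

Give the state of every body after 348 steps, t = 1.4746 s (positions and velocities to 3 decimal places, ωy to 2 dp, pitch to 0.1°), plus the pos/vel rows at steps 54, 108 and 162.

State at t = 1.4746 s:
  b1     pos=(+0.000,+0.038) vel=(+0.000,+0.000) ωy=+0.00 pitch=+0.0°
  b2     pos=(-0.099,+0.054) vel=(+0.000,+0.000) ωy=+0.00 pitch=-90.0°

Key-timestep trajectory:
   step    t(s)  b1.x    b1.z    b1.vx   b1.vz   b2.x    b2.z    b2.vx   b2.vz 
     54  0.2288   +0.000  +0.038  +0.000  +0.000   -0.076  +0.089  -0.231  -0.482
    108  0.4576   +0.000  +0.038  +0.000  +0.000   -0.123  +0.065  -0.033  +0.007
    162  0.6864   +0.000  +0.038  +0.000  +0.000   -0.097  +0.054  +0.103  +0.111


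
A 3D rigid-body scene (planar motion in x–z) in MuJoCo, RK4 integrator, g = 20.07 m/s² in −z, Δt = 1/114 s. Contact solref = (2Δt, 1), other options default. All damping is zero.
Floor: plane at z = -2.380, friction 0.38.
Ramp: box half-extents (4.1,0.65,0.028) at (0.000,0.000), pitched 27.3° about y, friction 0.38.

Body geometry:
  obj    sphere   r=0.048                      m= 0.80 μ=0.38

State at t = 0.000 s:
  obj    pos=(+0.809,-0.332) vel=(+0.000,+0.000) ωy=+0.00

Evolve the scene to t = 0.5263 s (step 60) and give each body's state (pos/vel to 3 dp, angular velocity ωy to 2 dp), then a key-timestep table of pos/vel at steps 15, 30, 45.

State at t = 0.5263 s:
  obj    pos=(+1.618,-0.750) vel=(+3.074,-1.587) ωy=+72.06

Key-timestep trajectory:
   step    t(s)  obj.x    obj.z    obj.vx   obj.vz 
     15  0.1316   +0.860  -0.358  +0.769  -0.396
     30  0.2632   +1.011  -0.437  +1.537  -0.793
     45  0.3947   +1.264  -0.567  +2.306  -1.190


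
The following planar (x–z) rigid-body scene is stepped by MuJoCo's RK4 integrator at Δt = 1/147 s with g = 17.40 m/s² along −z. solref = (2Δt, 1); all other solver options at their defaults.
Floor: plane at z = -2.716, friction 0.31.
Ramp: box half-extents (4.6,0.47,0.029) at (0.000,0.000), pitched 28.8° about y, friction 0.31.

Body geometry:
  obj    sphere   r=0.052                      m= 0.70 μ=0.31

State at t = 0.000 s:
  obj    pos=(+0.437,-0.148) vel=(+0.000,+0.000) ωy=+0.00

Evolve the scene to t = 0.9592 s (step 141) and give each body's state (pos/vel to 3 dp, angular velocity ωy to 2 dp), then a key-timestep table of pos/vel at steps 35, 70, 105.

State at t = 0.9592 s:
  obj    pos=(+2.851,-1.475) vel=(+5.033,-2.767) ωy=+110.42

Key-timestep trajectory:
   step    t(s)  obj.x    obj.z    obj.vx   obj.vz 
     35  0.2381   +0.586  -0.230  +1.250  -0.687
     70  0.4762   +1.032  -0.475  +2.499  -1.374
    105  0.7143   +1.776  -0.884  +3.748  -2.060


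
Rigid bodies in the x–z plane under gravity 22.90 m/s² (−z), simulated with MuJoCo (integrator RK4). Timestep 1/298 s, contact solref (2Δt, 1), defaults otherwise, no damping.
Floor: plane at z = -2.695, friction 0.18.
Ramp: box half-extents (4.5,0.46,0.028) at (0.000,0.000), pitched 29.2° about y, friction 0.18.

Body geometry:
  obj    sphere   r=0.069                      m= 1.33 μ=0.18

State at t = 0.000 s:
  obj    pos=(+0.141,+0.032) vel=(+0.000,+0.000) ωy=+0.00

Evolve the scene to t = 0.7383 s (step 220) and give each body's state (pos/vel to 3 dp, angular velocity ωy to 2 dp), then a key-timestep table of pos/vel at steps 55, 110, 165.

State at t = 0.7383 s:
  obj    pos=(+2.040,-1.029) vel=(+5.143,-2.874) ωy=+85.36

Key-timestep trajectory:
   step    t(s)  obj.x    obj.z    obj.vx   obj.vz 
     55  0.1846   +0.260  -0.034  +1.286  -0.719
    110  0.3691   +0.616  -0.233  +2.572  -1.437
    165  0.5537   +1.209  -0.565  +3.857  -2.156


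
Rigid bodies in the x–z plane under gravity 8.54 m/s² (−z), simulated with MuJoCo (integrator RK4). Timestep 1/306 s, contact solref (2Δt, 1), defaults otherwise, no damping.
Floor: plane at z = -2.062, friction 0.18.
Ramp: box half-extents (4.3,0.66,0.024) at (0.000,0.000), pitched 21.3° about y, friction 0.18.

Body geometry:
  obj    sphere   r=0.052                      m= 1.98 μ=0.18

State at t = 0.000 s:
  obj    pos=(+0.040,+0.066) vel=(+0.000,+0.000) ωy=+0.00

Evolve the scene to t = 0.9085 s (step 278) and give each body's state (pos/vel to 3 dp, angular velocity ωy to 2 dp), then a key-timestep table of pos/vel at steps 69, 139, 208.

State at t = 0.9085 s:
  obj    pos=(+0.892,-0.266) vel=(+1.876,-0.731) ωy=+38.71

Key-timestep trajectory:
   step    t(s)  obj.x    obj.z    obj.vx   obj.vz 
     69  0.2255   +0.093  +0.046  +0.466  -0.182
    139  0.4542   +0.253  -0.017  +0.938  -0.366
    208  0.6797   +0.517  -0.120  +1.403  -0.547


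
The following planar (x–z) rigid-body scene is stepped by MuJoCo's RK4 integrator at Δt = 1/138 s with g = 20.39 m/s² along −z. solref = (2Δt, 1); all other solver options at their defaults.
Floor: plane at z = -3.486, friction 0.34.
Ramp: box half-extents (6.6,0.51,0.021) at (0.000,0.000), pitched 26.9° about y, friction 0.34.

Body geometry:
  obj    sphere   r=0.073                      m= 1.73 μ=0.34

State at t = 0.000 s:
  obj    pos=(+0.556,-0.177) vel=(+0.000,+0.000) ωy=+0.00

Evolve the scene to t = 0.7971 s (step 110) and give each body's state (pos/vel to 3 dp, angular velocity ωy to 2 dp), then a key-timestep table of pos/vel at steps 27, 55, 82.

State at t = 0.7971 s:
  obj    pos=(+2.423,-1.124) vel=(+4.684,-2.376) ωy=+71.93

Key-timestep trajectory:
   step    t(s)  obj.x    obj.z    obj.vx   obj.vz 
     27  0.1957   +0.669  -0.234  +1.150  -0.583
     55  0.3986   +1.023  -0.414  +2.342  -1.188
     82  0.5942   +1.594  -0.703  +3.492  -1.772


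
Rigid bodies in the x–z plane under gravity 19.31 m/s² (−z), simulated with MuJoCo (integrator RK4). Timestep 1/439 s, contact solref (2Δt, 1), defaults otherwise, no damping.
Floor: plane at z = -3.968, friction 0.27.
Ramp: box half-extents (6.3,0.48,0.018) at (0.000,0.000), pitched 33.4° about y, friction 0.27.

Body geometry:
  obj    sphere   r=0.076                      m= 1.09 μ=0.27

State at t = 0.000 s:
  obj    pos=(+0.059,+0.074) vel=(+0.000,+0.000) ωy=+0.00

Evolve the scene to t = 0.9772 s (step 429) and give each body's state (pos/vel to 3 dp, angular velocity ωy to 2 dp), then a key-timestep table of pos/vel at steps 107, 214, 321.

State at t = 0.9772 s:
  obj    pos=(+3.086,-1.922) vel=(+6.195,-4.085) ωy=+97.62

Key-timestep trajectory:
   step    t(s)  obj.x    obj.z    obj.vx   obj.vz 
    107  0.2437   +0.247  -0.050  +1.545  -1.019
    214  0.4875   +0.812  -0.423  +3.090  -2.038
    321  0.7312   +1.754  -1.044  +4.635  -3.056


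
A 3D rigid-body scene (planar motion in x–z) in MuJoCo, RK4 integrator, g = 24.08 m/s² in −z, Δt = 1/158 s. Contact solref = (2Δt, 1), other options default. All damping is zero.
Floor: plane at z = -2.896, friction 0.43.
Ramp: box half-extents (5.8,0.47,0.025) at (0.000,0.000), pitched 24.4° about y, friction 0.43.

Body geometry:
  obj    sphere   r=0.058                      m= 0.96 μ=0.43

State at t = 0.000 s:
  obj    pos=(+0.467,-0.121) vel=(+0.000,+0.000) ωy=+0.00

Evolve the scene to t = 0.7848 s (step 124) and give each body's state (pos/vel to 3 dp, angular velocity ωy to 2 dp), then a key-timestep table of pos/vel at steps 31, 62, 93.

State at t = 0.7848 s:
  obj    pos=(+2.460,-1.025) vel=(+5.078,-2.303) ωy=+96.13

Key-timestep trajectory:
   step    t(s)  obj.x    obj.z    obj.vx   obj.vz 
     31  0.1962   +0.592  -0.177  +1.270  -0.576
     62  0.3924   +0.965  -0.347  +2.539  -1.152
     93  0.5886   +1.588  -0.629  +3.808  -1.728


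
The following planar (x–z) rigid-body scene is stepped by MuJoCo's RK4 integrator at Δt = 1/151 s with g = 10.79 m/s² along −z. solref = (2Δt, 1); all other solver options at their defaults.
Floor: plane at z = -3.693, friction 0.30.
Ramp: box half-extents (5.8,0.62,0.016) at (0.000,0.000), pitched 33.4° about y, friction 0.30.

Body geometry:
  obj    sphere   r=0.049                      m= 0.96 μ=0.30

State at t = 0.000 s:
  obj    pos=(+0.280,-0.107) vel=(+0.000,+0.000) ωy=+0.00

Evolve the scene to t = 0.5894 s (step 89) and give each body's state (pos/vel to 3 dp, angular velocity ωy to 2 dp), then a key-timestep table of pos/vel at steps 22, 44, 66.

State at t = 0.5894 s:
  obj    pos=(+0.896,-0.513) vel=(+2.088,-1.377) ωy=+51.01

Key-timestep trajectory:
   step    t(s)  obj.x    obj.z    obj.vx   obj.vz 
     22  0.1457   +0.318  -0.132  +0.516  -0.341
     44  0.2914   +0.431  -0.206  +1.032  -0.681
     66  0.4371   +0.619  -0.330  +1.548  -1.021


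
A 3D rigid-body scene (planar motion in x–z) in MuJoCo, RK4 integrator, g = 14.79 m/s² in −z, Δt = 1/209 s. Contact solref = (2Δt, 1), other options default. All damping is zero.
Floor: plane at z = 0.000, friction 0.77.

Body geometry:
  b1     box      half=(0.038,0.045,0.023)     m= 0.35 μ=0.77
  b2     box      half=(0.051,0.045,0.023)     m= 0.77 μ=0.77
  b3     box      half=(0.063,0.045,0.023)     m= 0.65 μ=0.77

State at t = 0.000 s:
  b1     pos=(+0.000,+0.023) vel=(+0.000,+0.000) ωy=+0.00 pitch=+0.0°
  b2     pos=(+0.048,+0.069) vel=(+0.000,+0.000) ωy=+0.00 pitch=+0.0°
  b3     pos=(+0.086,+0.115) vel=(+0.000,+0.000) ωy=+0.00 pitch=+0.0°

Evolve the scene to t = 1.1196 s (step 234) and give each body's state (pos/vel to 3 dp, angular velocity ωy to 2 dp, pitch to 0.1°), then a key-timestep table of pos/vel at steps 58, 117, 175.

State at t = 1.1196 s:
  b1     pos=(-0.002,+0.023) vel=(-0.002,+0.000) ωy=+0.00 pitch=+0.0°
  b2     pos=(+0.060,+0.053) vel=(-0.001,-0.001) ωy=-0.03 pitch=+48.1°
  b3     pos=(+0.123,+0.060) vel=(+0.000,-0.001) ωy=-0.02 pitch=+43.4°

Key-timestep trajectory:
   step    t(s)  b1.x    b1.z    b1.vx   b1.vz   b2.x    b2.z    b2.vx   b2.vz   b3.x    b3.z    b3.vx   b3.vz 
     58  0.2775   +0.000  +0.023  -0.003  -0.001   +0.061  +0.054  +0.024  -0.002   +0.123  +0.060  +0.019  +0.014
    117  0.5598   -0.001  +0.023  -0.002  +0.000   +0.061  +0.054  -0.001  -0.001   +0.123  +0.060  -0.001  -0.001
    175  0.8373   -0.001  +0.023  -0.002  +0.000   +0.060  +0.053  -0.001  -0.001   +0.123  +0.060  +0.000  -0.001


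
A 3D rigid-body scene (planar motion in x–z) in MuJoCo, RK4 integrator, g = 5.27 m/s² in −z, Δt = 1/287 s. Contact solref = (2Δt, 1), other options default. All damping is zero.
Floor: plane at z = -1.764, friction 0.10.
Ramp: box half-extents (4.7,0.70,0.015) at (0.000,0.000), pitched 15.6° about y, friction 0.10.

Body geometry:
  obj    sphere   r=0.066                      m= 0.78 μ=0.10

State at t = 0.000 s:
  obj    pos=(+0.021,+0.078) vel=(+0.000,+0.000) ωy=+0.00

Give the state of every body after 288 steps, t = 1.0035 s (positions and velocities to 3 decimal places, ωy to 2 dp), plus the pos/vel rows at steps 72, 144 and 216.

State at t = 1.0035 s:
  obj    pos=(+0.512,-0.059) vel=(+0.978,-0.273) ωy=+15.39

Key-timestep trajectory:
   step    t(s)  obj.x    obj.z    obj.vx   obj.vz 
     72  0.2509   +0.052  +0.070  +0.245  -0.068
    144  0.5017   +0.144  +0.044  +0.489  -0.137
    216  0.7526   +0.297  +0.001  +0.734  -0.205


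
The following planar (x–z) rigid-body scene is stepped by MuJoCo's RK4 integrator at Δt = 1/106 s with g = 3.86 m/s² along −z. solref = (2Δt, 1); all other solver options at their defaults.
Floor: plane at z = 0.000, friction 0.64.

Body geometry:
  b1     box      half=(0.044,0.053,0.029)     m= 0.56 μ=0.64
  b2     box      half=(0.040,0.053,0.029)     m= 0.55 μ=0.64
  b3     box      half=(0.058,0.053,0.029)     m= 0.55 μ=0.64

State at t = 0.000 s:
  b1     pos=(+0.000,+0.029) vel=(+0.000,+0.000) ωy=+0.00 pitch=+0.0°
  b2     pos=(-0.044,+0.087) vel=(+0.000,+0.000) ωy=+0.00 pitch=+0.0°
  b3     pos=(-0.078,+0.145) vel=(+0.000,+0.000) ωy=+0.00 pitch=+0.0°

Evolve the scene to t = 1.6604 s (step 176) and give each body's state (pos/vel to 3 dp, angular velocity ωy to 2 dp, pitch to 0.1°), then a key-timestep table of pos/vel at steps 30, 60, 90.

State at t = 1.6604 s:
  b1     pos=(+0.000,+0.029) vel=(+0.000,+0.000) ωy=+0.00 pitch=+0.0°
  b2     pos=(-0.081,+0.040) vel=(+0.000,+0.000) ωy=+0.00 pitch=-90.0°
  b3     pos=(-0.267,+0.029) vel=(+0.000,+0.000) ωy=+0.00 pitch=+180.0°

Key-timestep trajectory:
   step    t(s)  b1.x    b1.z    b1.vx   b1.vz   b2.x    b2.z    b2.vx   b2.vz   b3.x    b3.z    b3.vx   b3.vz 
     30  0.2830   +0.000  +0.029  +0.000  +0.000   -0.059  +0.082  -0.121  -0.079   -0.120  +0.113  -0.277  -0.365
     60  0.5660   +0.000  +0.029  +0.000  +0.000   -0.081  +0.040  +0.001  +0.003   -0.192  +0.063  -0.150  +0.049
     90  0.8491   +0.000  +0.029  +0.000  +0.000   -0.081  +0.040  +0.000  +0.000   -0.231  +0.060  -0.194  -0.079


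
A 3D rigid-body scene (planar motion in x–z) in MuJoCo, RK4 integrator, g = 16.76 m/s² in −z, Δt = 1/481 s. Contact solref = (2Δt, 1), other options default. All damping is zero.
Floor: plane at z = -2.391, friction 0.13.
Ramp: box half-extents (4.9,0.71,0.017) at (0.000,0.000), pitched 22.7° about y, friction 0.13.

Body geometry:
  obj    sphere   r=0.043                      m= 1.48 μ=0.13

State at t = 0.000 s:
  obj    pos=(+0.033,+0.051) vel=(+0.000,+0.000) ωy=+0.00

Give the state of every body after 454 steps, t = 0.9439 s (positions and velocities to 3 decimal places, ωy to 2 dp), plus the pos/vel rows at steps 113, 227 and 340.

State at t = 0.9439 s:
  obj    pos=(+1.932,-0.743) vel=(+4.023,-1.683) ωy=+101.39

Key-timestep trajectory:
   step    t(s)  obj.x    obj.z    obj.vx   obj.vz 
    113  0.2349   +0.151  +0.002  +1.001  -0.419
    227  0.4719   +0.508  -0.147  +2.012  -0.841
    340  0.7069   +1.098  -0.394  +3.013  -1.260


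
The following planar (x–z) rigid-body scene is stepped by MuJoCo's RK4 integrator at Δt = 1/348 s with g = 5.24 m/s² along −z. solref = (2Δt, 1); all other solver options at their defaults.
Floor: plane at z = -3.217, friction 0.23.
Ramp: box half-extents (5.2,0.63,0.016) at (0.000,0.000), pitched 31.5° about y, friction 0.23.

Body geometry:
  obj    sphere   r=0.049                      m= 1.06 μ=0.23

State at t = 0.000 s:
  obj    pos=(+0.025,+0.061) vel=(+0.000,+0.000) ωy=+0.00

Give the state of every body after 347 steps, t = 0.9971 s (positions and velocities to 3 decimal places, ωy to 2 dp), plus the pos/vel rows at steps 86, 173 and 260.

State at t = 0.9971 s:
  obj    pos=(+0.854,-0.447) vel=(+1.663,-1.019) ωy=+39.79

Key-timestep trajectory:
   step    t(s)  obj.x    obj.z    obj.vx   obj.vz 
     86  0.2471   +0.076  +0.030  +0.412  -0.253
    173  0.4971   +0.231  -0.065  +0.829  -0.508
    260  0.7471   +0.490  -0.224  +1.246  -0.763


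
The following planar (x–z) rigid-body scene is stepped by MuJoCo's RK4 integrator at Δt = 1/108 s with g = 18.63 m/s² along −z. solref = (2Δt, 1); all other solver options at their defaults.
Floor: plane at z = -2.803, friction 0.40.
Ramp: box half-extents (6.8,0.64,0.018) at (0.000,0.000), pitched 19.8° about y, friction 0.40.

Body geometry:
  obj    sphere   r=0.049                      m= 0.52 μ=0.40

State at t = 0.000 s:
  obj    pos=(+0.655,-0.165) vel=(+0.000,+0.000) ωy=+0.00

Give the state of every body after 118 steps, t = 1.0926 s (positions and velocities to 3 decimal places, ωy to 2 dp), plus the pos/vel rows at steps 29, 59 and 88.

State at t = 1.0926 s:
  obj    pos=(+3.186,-1.076) vel=(+4.633,-1.668) ωy=+100.50

Key-timestep trajectory:
   step    t(s)  obj.x    obj.z    obj.vx   obj.vz 
     29  0.2685   +0.808  -0.220  +1.139  -0.410
     59  0.5463   +1.288  -0.393  +2.316  -0.834
     88  0.8148   +2.063  -0.672  +3.455  -1.244


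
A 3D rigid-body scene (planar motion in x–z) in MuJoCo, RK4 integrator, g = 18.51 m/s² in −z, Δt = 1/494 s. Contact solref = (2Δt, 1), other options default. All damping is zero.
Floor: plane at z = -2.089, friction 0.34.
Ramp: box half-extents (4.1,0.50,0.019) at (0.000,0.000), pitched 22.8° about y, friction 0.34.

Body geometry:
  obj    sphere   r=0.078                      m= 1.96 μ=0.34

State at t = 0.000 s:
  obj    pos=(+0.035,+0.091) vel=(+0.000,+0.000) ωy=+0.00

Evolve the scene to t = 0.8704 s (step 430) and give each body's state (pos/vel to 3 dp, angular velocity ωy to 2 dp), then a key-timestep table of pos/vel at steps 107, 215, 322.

State at t = 0.8704 s:
  obj    pos=(+1.824,-0.662) vel=(+4.111,-1.728) ωy=+57.17

Key-timestep trajectory:
   step    t(s)  obj.x    obj.z    obj.vx   obj.vz 
    107  0.2166   +0.146  +0.044  +1.023  -0.430
    215  0.4352   +0.482  -0.098  +2.056  -0.864
    322  0.6518   +1.038  -0.331  +3.079  -1.294


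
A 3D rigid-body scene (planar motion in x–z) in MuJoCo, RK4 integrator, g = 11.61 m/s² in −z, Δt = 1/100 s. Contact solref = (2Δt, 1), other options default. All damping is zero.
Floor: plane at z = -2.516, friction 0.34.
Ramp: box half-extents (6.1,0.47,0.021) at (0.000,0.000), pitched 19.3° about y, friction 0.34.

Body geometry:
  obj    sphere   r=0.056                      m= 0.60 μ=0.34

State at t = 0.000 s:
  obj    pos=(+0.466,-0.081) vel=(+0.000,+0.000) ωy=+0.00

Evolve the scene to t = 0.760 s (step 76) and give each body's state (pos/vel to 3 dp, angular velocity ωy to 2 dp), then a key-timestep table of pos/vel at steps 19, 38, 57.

State at t = 0.760 s:
  obj    pos=(+1.213,-0.343) vel=(+1.966,-0.688) ωy=+37.18

Key-timestep trajectory:
   step    t(s)  obj.x    obj.z    obj.vx   obj.vz 
     19  0.1900   +0.513  -0.098  +0.491  -0.172
     38  0.3800   +0.653  -0.147  +0.983  -0.344
     57  0.5700   +0.886  -0.229  +1.474  -0.516


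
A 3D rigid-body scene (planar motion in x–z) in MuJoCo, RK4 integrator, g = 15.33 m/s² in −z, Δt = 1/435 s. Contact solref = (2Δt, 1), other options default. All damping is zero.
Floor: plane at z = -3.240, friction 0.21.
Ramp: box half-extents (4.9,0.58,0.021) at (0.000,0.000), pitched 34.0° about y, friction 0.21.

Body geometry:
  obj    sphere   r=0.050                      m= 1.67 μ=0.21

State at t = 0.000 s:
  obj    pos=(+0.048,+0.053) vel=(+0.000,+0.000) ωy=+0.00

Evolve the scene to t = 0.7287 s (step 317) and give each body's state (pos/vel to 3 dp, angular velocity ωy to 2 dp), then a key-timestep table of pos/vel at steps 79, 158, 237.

State at t = 0.7287 s:
  obj    pos=(+1.396,-0.856) vel=(+3.700,-2.495) ωy=+89.23

Key-timestep trajectory:
   step    t(s)  obj.x    obj.z    obj.vx   obj.vz 
     79  0.1816   +0.132  -0.003  +0.922  -0.622
    158  0.3632   +0.383  -0.173  +1.844  -1.244
    237  0.5448   +0.802  -0.455  +2.766  -1.866


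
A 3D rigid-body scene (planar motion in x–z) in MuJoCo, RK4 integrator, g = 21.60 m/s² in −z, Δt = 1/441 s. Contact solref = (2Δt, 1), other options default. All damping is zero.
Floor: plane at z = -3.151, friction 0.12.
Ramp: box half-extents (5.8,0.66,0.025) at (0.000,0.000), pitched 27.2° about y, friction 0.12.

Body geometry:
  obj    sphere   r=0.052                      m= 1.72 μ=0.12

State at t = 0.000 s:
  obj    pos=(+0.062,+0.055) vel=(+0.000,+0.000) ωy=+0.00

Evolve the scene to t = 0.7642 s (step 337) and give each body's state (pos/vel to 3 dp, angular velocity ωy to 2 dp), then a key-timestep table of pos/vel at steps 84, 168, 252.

State at t = 0.7642 s:
  obj    pos=(+2.027,-0.955) vel=(+5.152,-2.622) ωy=+84.81

Key-timestep trajectory:
   step    t(s)  obj.x    obj.z    obj.vx   obj.vz 
     84  0.1905   +0.184  -0.008  +1.280  -0.666
    168  0.3810   +0.550  -0.196  +2.559  -1.331
    252  0.5714   +1.161  -0.510  +3.849  -1.970


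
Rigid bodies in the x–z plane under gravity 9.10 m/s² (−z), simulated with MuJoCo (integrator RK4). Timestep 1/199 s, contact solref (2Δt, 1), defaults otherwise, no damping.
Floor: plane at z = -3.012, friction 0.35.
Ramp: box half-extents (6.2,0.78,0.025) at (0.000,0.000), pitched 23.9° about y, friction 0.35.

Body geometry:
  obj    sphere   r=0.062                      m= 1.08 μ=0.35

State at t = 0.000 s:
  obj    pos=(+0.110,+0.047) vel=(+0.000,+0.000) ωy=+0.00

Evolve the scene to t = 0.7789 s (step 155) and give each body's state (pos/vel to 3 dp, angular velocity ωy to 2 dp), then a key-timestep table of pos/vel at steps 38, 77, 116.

State at t = 0.7789 s:
  obj    pos=(+0.840,-0.277) vel=(+1.875,-0.831) ωy=+33.08

Key-timestep trajectory:
   step    t(s)  obj.x    obj.z    obj.vx   obj.vz 
     38  0.1910   +0.154  +0.027  +0.460  -0.204
     77  0.3869   +0.290  -0.033  +0.932  -0.413
    116  0.5829   +0.519  -0.135  +1.404  -0.622


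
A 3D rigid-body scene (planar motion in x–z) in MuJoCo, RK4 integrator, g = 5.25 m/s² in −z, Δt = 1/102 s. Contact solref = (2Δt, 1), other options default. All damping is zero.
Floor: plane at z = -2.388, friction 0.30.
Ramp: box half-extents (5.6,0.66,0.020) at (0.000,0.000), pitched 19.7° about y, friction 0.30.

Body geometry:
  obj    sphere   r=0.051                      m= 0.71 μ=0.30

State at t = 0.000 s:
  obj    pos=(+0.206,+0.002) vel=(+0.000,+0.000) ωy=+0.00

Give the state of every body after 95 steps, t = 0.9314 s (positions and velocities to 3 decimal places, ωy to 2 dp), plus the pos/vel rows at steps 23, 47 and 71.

State at t = 0.9314 s:
  obj    pos=(+0.722,-0.183) vel=(+1.108,-0.397) ωy=+23.08

Key-timestep trajectory:
   step    t(s)  obj.x    obj.z    obj.vx   obj.vz 
     23  0.2255   +0.236  -0.009  +0.268  -0.096
     47  0.4608   +0.332  -0.044  +0.548  -0.196
     71  0.6961   +0.494  -0.102  +0.828  -0.297


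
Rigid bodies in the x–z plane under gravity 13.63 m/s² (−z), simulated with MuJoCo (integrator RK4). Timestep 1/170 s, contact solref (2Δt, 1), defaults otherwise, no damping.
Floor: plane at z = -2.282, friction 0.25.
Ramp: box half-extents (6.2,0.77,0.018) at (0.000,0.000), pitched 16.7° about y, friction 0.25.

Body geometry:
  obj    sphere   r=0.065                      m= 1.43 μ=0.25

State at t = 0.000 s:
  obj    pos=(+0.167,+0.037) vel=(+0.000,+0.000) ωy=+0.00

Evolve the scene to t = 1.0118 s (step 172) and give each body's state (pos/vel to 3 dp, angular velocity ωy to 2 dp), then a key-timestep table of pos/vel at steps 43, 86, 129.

State at t = 1.0118 s:
  obj    pos=(+1.539,-0.375) vel=(+2.711,-0.813) ωy=+43.54

Key-timestep trajectory:
   step    t(s)  obj.x    obj.z    obj.vx   obj.vz 
     43  0.2529   +0.253  +0.011  +0.678  -0.203
     86  0.5059   +0.510  -0.066  +1.356  -0.407
    129  0.7588   +0.939  -0.195  +2.033  -0.610


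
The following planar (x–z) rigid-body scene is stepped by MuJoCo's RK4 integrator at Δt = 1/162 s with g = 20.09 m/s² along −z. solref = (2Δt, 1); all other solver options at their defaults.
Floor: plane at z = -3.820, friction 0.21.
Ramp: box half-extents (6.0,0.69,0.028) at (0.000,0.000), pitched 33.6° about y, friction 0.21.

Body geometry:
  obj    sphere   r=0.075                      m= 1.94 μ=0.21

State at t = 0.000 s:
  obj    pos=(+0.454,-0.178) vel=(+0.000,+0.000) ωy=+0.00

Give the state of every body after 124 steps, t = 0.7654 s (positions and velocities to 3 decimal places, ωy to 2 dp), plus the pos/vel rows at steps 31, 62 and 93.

State at t = 0.7654 s:
  obj    pos=(+2.392,-1.466) vel=(+5.064,-3.364) ωy=+81.01

Key-timestep trajectory:
   step    t(s)  obj.x    obj.z    obj.vx   obj.vz 
     31  0.1914   +0.575  -0.259  +1.267  -0.842
     62  0.3827   +0.939  -0.500  +2.532  -1.683
     93  0.5741   +1.544  -0.902  +3.798  -2.523


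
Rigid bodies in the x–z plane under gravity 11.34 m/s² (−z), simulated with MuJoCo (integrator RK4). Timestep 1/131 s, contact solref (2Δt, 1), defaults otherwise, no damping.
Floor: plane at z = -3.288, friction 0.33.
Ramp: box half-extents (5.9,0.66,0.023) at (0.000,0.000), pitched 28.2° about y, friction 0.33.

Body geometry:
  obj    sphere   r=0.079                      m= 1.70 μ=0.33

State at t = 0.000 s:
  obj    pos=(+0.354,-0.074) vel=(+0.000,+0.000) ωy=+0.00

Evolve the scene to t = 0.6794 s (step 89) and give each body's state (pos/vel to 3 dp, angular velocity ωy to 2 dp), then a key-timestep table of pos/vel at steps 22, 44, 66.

State at t = 0.6794 s:
  obj    pos=(+1.133,-0.492) vel=(+2.292,-1.229) ωy=+32.91

Key-timestep trajectory:
   step    t(s)  obj.x    obj.z    obj.vx   obj.vz 
     22  0.1679   +0.402  -0.100  +0.567  -0.304
     44  0.3359   +0.544  -0.176  +1.133  -0.608
     66  0.5038   +0.782  -0.304  +1.700  -0.911


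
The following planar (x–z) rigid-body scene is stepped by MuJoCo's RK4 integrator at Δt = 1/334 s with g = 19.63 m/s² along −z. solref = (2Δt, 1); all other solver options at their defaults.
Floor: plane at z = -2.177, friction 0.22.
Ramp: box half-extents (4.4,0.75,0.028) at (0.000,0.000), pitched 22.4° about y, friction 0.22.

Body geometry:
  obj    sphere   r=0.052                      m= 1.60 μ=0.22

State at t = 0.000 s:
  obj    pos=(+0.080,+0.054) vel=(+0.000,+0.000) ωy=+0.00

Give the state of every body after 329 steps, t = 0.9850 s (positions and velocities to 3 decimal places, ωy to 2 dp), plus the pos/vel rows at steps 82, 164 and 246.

State at t = 0.9850 s:
  obj    pos=(+2.477,-0.934) vel=(+4.866,-2.006) ωy=+101.20

Key-timestep trajectory:
   step    t(s)  obj.x    obj.z    obj.vx   obj.vz 
     82  0.2455   +0.229  -0.008  +1.213  -0.500
    164  0.4910   +0.675  -0.192  +2.426  -1.000
    246  0.7365   +1.420  -0.499  +3.639  -1.500


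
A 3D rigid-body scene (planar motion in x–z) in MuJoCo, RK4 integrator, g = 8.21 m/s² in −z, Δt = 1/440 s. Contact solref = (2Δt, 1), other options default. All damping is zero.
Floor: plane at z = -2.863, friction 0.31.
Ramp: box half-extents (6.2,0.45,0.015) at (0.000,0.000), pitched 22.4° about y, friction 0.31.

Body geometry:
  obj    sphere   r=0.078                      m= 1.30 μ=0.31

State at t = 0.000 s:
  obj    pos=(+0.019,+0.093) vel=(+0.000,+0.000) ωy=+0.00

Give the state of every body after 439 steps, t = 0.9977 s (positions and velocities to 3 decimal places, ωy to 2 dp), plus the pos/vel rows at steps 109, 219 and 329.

State at t = 0.9977 s:
  obj    pos=(+1.047,-0.331) vel=(+2.061,-0.850) ωy=+28.58

Key-timestep trajectory:
   step    t(s)  obj.x    obj.z    obj.vx   obj.vz 
    109  0.2477   +0.082  +0.067  +0.512  -0.211
    219  0.4977   +0.275  -0.013  +1.028  -0.424
    329  0.7477   +0.597  -0.145  +1.545  -0.637


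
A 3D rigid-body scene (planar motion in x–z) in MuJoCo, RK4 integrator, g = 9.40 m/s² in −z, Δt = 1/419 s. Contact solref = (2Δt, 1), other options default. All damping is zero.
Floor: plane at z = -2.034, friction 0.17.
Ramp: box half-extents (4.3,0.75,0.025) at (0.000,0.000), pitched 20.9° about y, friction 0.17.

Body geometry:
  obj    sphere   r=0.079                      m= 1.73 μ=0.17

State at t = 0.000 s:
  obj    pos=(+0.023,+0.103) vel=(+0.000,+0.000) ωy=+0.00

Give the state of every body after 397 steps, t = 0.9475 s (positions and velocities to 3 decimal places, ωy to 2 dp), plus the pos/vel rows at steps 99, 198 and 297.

State at t = 0.9475 s:
  obj    pos=(+1.027,-0.281) vel=(+2.120,-0.810) ωy=+28.72

Key-timestep trajectory:
   step    t(s)  obj.x    obj.z    obj.vx   obj.vz 
     99  0.2363   +0.085  +0.079  +0.529  -0.202
    198  0.4726   +0.273  +0.007  +1.057  -0.404
    297  0.7088   +0.585  -0.112  +1.586  -0.606


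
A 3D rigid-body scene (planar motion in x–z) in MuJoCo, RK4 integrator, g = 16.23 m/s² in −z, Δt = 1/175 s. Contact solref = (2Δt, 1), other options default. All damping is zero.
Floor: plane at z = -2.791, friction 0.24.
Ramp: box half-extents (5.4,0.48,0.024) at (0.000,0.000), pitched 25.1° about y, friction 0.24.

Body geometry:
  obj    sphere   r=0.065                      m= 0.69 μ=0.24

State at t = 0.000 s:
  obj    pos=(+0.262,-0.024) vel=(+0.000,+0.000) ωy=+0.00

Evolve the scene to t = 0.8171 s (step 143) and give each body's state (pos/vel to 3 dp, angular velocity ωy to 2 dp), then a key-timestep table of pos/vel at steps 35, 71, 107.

State at t = 0.8171 s:
  obj    pos=(+1.749,-0.721) vel=(+3.639,-1.705) ωy=+61.80

Key-timestep trajectory:
   step    t(s)  obj.x    obj.z    obj.vx   obj.vz 
     35  0.2000   +0.351  -0.066  +0.891  -0.417
     71  0.4057   +0.629  -0.196  +1.807  -0.846
    107  0.6114   +1.094  -0.414  +2.723  -1.276


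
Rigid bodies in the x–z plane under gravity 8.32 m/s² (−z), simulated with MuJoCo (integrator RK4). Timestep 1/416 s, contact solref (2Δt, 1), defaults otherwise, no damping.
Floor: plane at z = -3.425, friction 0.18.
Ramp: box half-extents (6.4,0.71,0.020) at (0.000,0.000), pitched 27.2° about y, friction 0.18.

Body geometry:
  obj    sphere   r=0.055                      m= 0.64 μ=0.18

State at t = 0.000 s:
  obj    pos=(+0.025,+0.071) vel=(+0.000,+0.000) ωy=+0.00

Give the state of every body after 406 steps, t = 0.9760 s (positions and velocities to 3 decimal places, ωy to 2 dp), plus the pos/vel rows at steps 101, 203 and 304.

State at t = 0.9760 s:
  obj    pos=(+1.176,-0.520) vel=(+2.358,-1.212) ωy=+48.20

Key-timestep trajectory:
   step    t(s)  obj.x    obj.z    obj.vx   obj.vz 
    101  0.2428   +0.096  +0.035  +0.587  -0.302
    203  0.4880   +0.313  -0.076  +1.179  -0.606
    304  0.7308   +0.670  -0.260  +1.766  -0.907


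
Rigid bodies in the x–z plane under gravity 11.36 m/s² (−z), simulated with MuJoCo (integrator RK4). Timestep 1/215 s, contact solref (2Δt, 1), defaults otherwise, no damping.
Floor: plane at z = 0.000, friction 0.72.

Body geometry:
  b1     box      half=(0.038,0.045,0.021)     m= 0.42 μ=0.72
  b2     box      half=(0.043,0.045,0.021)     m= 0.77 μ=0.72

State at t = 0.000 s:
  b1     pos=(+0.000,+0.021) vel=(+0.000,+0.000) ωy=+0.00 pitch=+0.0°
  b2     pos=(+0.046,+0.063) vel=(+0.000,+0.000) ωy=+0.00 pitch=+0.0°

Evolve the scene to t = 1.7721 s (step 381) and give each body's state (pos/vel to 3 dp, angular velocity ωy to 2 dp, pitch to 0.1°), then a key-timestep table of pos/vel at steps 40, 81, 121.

State at t = 1.7721 s:
  b1     pos=(+0.000,+0.021) vel=(+0.000,+0.000) ωy=+0.00 pitch=+0.0°
  b2     pos=(+0.089,+0.043) vel=(+0.000,+0.000) ωy=+0.00 pitch=+90.0°

Key-timestep trajectory:
   step    t(s)  b1.x    b1.z    b1.vx   b1.vz   b2.x    b2.z    b2.vx   b2.vz 
     40  0.1860   +0.000  +0.021  +0.000  +0.000   +0.070  +0.048  +0.212  +0.006
     81  0.3767   +0.000  +0.021  +0.000  +0.000   +0.099  +0.046  -0.031  -0.008
    121  0.5628   +0.000  +0.021  +0.000  +0.000   +0.089  +0.043  +0.149  -0.082


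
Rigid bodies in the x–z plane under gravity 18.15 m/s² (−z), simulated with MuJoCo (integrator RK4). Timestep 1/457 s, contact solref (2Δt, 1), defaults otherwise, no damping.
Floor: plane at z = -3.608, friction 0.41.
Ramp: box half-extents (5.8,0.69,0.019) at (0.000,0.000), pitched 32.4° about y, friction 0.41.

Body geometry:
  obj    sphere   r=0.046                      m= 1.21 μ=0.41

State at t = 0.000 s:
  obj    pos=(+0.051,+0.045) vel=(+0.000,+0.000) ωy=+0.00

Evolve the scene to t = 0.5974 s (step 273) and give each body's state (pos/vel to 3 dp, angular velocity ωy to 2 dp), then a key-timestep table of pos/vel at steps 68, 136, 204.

State at t = 0.5974 s:
  obj    pos=(+1.097,-0.620) vel=(+3.504,-2.224) ωy=+90.20

Key-timestep trajectory:
   step    t(s)  obj.x    obj.z    obj.vx   obj.vz 
     68  0.1488   +0.116  +0.003  +0.873  -0.554
    136  0.2976   +0.311  -0.120  +1.746  -1.108
    204  0.4464   +0.635  -0.326  +2.618  -1.662


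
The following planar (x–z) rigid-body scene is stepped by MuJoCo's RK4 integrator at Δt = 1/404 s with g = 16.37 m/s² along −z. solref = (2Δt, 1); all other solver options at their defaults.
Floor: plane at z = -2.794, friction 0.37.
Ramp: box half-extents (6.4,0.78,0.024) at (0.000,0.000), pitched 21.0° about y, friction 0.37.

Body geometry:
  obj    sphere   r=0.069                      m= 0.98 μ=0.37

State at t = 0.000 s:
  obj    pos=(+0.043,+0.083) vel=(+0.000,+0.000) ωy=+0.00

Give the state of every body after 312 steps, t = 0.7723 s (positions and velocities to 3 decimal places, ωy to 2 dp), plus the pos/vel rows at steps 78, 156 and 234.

State at t = 0.7723 s:
  obj    pos=(+1.210,-0.365) vel=(+3.021,-1.160) ωy=+46.90

Key-timestep trajectory:
   step    t(s)  obj.x    obj.z    obj.vx   obj.vz 
     78  0.1931   +0.116  +0.055  +0.755  -0.290
    156  0.3861   +0.335  -0.029  +1.511  -0.580
    234  0.5792   +0.699  -0.169  +2.266  -0.870


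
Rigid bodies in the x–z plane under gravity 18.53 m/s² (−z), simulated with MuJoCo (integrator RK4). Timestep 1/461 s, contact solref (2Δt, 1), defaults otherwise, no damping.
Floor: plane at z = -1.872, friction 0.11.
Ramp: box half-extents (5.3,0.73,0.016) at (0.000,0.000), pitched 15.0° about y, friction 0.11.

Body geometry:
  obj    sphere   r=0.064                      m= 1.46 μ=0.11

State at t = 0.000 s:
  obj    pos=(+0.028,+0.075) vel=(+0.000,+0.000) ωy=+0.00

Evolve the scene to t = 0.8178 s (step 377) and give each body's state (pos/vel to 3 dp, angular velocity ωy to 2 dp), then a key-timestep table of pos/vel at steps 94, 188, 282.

State at t = 0.8178 s:
  obj    pos=(+1.135,-0.221) vel=(+2.706,-0.725) ωy=+43.77

Key-timestep trajectory:
   step    t(s)  obj.x    obj.z    obj.vx   obj.vz 
     94  0.2039   +0.097  +0.057  +0.675  -0.181
    188  0.4078   +0.303  +0.002  +1.350  -0.362
    282  0.6117   +0.647  -0.091  +2.024  -0.542


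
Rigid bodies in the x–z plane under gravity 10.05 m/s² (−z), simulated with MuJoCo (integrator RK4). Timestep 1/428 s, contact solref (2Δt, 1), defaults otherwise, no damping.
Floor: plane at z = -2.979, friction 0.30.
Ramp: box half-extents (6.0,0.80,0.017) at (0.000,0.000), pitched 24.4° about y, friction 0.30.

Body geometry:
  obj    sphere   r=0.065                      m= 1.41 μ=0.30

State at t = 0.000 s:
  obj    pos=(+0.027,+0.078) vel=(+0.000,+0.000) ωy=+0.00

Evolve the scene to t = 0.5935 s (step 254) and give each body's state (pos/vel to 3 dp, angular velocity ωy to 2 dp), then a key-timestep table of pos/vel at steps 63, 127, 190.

State at t = 0.5935 s:
  obj    pos=(+0.503,-0.138) vel=(+1.603,-0.727) ωy=+27.07

Key-timestep trajectory:
   step    t(s)  obj.x    obj.z    obj.vx   obj.vz 
     63  0.1472   +0.056  +0.065  +0.398  -0.180
    127  0.2967   +0.146  +0.024  +0.801  -0.364
    190  0.4439   +0.293  -0.043  +1.199  -0.544
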